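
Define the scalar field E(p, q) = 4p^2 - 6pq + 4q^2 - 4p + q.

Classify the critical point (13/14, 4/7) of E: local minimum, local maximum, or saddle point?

local minimum

The Hessian of E is constant: H = [[8, -6], [-6, 8]].
det(H) = 8·8 − (-6)² = 28.
det(H) > 0 and tr(H) = 16 > 0, so H is positive definite and the point is a local minimum.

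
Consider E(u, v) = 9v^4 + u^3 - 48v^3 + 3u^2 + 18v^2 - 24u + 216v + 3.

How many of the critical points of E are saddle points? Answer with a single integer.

3

E separates as a function of u plus a function of v, so ∇E=0 decouples.
∂E/∂u = 3(u - 2)(u + 4) = 0 at u ∈ {-4, 2}; ∂E/∂v = 36(v - 3)(v - 2)(v + 1) = 0 at v ∈ {-1, 2, 3}.
The Hessian is diagonal: diag(E_uu, E_vv). Second derivatives: E_uu(-4)=-18, E_uu(2)=18; E_vv(-1)=432, E_vv(2)=-108, E_vv(3)=144.
Saddle points occur where the two diagonal entries have opposite signs: (-4, -1), (-4, 3), (2, 2). Count: 3.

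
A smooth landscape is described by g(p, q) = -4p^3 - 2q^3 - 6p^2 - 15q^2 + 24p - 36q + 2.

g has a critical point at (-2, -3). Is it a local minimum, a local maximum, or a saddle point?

The mixed partial ∂²g/∂p∂q is 0, so the Hessian at any point is diag(g_pp, g_qq) = diag(-12(2p + 1), -6(2q + 5)).
At (-2, -3): H = diag(36, 6).
Both eigenvalues are positive, so H is positive definite: a local minimum.

local minimum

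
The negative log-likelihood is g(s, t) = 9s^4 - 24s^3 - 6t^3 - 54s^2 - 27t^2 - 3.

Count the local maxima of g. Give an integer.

1

g separates as a function of s plus a function of t, so ∇g=0 decouples.
∂g/∂s = 36s(s - 3)(s + 1) = 0 at s ∈ {-1, 0, 3}; ∂g/∂t = -18t(t + 3) = 0 at t ∈ {-3, 0}.
The Hessian is diagonal: diag(g_ss, g_tt). Second derivatives: g_ss(-1)=144, g_ss(0)=-108, g_ss(3)=432; g_tt(-3)=54, g_tt(0)=-54.
Local maxima occur where both diagonal entries negative: (0, 0). Count: 1.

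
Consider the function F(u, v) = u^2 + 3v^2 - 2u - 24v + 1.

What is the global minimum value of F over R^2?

F(u,v) separates as P(u) + Q(v) + 1, so its minimum is min P + min Q + 1.
P'(u) = 2u - 2 vanishes at u ∈ {1}; Q'(v) = 6v - 24 vanishes at v ∈ {4}.
Local minima of P (where P''>0): P(1)=-1. Local minima of Q: Q(4)=-48.
So the global minimum of F is P(1) + Q(4) + 1 = -1 − 48 + 1 = -48, attained at (1, 4).

-48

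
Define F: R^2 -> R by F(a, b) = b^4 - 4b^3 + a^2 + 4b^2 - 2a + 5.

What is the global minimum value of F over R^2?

4

F(a,b) separates as P(a) + Q(b) + 5, so its minimum is min P + min Q + 5.
P'(a) = 2a - 2 vanishes at a ∈ {1}; Q'(b) = 4b(b - 2)(b - 1) vanishes at b ∈ {0, 1, 2}.
Local minima of P (where P''>0): P(1)=-1. Local minima of Q: Q(0)=0, Q(2)=0.
So the global minimum of F is P(1) + Q(0) + 5 = -1 + 0 + 5 = 4, attained at (1, 0).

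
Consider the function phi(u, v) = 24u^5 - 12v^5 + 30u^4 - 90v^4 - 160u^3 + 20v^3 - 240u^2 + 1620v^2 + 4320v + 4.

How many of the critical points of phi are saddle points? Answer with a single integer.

phi separates as a function of u plus a function of v, so ∇phi=0 decouples.
∂phi/∂u = 120u(u - 2)(u + 1)(u + 2) = 0 at u ∈ {-2, -1, 0, 2}; ∂phi/∂v = -60(v - 3)(v + 2)(v + 3)(v + 4) = 0 at v ∈ {-4, -3, -2, 3}.
The Hessian is diagonal: diag(phi_uu, phi_vv). Second derivatives: phi_uu(-2)=-960, phi_uu(-1)=360, phi_uu(0)=-480, phi_uu(2)=2880; phi_vv(-4)=840, phi_vv(-3)=-360, phi_vv(-2)=600, phi_vv(3)=-12600.
Saddle points occur where the two diagonal entries have opposite signs: (-2, -4), (-2, -2), (-1, -3), (-1, 3), (0, -4), (0, -2), (2, -3), (2, 3). Count: 8.

8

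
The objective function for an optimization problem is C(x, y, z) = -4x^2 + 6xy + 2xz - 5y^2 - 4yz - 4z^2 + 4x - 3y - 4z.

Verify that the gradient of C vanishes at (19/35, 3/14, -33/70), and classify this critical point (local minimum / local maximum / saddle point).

local maximum

∇C = (-8x + 6y + 2z + 4, 6x - 10y - 4z - 3, 2x - 4y - 8z - 4); substituting (19/35, 3/14, -33/70) gives ∇C = (0, 0, 0), so (19/35, 3/14, -33/70) is indeed a critical point.
The Hessian is constant: H = [[-8, 6, 2], [6, -10, -4], [2, -4, -8]].
Leading principal minors: Δ₁ = -8, Δ₂ = 44, Δ₃ = -280.
The minors alternate sign starting negative (−, +, −), so H is negative definite: a local maximum.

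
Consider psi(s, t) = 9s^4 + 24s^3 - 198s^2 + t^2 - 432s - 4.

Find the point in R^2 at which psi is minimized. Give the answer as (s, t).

psi(s,t) separates as P(s) + Q(t) − 4, so its minimum is min P + min Q − 4.
P'(s) = 36(s - 3)(s + 1)(s + 4) vanishes at s ∈ {-4, -1, 3}; Q'(t) = 2t vanishes at t ∈ {0}.
Local minima of P (where P''>0): P(-4)=-672, P(3)=-1701. Local minima of Q: Q(0)=0.
So the global minimum of psi is P(3) + Q(0) − 4 = -1701 + 0 − 4 = -1705, attained at (3, 0).

(3, 0)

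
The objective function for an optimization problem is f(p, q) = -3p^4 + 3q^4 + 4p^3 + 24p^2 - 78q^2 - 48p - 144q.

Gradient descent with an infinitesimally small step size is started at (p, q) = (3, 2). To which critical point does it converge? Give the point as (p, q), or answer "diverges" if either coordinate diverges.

diverges

f is separable, so gradient descent decouples: p follows -∂f/∂p, q follows -∂f/∂q.
∂f/∂p = -12(p - 2)(p - 1)(p + 2); at p=3 this is -120, so p increases.
∂f/∂q = 12(q - 4)(q + 1)(q + 3); at q=2 this is -360, so q increases.
The p-coordinate has no critical point in that direction and runs off to infinity.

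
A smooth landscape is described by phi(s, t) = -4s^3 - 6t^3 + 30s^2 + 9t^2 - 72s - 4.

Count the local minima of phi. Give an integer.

1

phi separates as a function of s plus a function of t, so ∇phi=0 decouples.
∂phi/∂s = -12(s - 3)(s - 2) = 0 at s ∈ {2, 3}; ∂phi/∂t = -18t(t - 1) = 0 at t ∈ {0, 1}.
The Hessian is diagonal: diag(phi_ss, phi_tt). Second derivatives: phi_ss(2)=12, phi_ss(3)=-12; phi_tt(0)=18, phi_tt(1)=-18.
Local minima occur where both diagonal entries positive: (2, 0). Count: 1.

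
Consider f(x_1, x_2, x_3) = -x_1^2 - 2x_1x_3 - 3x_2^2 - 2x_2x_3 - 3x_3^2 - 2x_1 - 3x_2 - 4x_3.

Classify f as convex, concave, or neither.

concave

f is quadratic, so its Hessian is the constant matrix H = [[-2, 0, -2], [0, -6, -2], [-2, -2, -6]].
Leading principal minors: -2, 12, -40.
Signs alternate −, +, − ⇒ H ≺ 0 ⇒ concave.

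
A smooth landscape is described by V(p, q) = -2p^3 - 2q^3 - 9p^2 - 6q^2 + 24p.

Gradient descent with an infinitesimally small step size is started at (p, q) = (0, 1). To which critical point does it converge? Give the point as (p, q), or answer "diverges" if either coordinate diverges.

V is separable, so gradient descent decouples: p follows -∂V/∂p, q follows -∂V/∂q.
∂V/∂p = -6(p - 1)(p + 4); at p=0 this is 24, so p decreases.
∂V/∂q = -6q(q + 2); at q=1 this is -18, so q increases.
The q-coordinate has no critical point in that direction and runs off to infinity.

diverges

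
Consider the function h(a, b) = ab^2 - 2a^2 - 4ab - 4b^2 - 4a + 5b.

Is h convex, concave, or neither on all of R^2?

The term ab^2 is cubic, so the Hessian is not constant.
∂²h/∂b² = 2a - 8, which takes both signs as a varies (negative for sufficiently negative a). A diagonal entry of the Hessian changing sign means the Hessian is neither positive- nor negative-semidefinite on all of R^2.

neither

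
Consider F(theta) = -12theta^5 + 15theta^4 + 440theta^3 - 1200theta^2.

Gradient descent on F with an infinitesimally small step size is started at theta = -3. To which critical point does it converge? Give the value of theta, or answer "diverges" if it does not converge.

-5

F'(theta) = -60theta(theta - 4)(theta - 2)(theta + 5), so F'(-3) = 12600.
Gradient descent moves in the -F' direction, i.e. theta is decreasing.
The nearest critical point in that direction is theta = -5, where F'' = 18900 > 0 (a local minimum). The iterate converges there.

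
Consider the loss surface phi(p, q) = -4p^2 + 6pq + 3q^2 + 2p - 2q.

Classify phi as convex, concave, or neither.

neither

phi is quadratic, so its Hessian is the constant matrix H = [[-8, 6], [6, 6]].
det(H) = -84, tr(H) = -2.
det(H) < 0, so H is indefinite: neither convex nor concave.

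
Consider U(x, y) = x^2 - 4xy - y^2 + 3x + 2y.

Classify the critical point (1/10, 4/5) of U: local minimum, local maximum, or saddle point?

saddle point

The Hessian of U is constant: H = [[2, -4], [-4, -2]].
det(H) = 2·(-2) − (-4)² = -20.
Since det(H) < 0, H is indefinite and the critical point is a saddle point.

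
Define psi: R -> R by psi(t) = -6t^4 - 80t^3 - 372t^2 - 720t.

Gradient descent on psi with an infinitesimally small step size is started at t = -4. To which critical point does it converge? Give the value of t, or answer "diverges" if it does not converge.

-3

psi'(t) = -24(t + 2)(t + 3)(t + 5), so psi'(-4) = -48.
Gradient descent moves in the -psi' direction, i.e. t is increasing.
The nearest critical point in that direction is t = -3, where psi'' = 48 > 0 (a local minimum). The iterate converges there.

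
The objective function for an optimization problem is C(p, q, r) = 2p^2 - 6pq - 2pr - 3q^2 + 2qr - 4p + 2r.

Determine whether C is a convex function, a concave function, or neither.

C is quadratic, so its Hessian is the constant matrix H = [[4, -6, -2], [-6, -6, 2], [-2, 2, 0]].
Leading principal minors: 4, -60, 56.
Neither pattern holds ⇒ H is indefinite ⇒ neither convex nor concave.

neither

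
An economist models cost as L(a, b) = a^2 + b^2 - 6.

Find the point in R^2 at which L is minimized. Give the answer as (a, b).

(0, 0)

L(a,b) separates as P(a) + Q(b) − 6, so its minimum is min P + min Q − 6.
P'(a) = 2a vanishes at a ∈ {0}; Q'(b) = 2b vanishes at b ∈ {0}.
Local minima of P (where P''>0): P(0)=0. Local minima of Q: Q(0)=0.
So the global minimum of L is P(0) + Q(0) − 6 = 0 + 0 − 6 = -6, attained at (0, 0).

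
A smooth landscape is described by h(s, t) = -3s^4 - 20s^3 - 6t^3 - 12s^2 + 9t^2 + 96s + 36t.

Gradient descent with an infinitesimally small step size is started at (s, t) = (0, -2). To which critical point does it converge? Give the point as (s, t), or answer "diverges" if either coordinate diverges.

h is separable, so gradient descent decouples: s follows -∂h/∂s, t follows -∂h/∂t.
∂h/∂s = -12(s - 1)(s + 2)(s + 4); at s=0 this is 96, so s decreases.
∂h/∂t = -18(t - 2)(t + 1); at t=-2 this is -72, so t increases.
s converges to its nearest critical value -2 (a local min of the s-part); t converges to -1. The iterate converges to (-2, -1).

(-2, -1)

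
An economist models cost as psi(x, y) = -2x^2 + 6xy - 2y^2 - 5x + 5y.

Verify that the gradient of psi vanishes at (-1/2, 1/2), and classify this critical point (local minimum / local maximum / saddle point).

∇psi = (-4x + 6y - 5, 6x - 4y + 5); substituting (-1/2, 1/2) gives ∇psi = (0, 0), so (-1/2, 1/2) is indeed a critical point.
The Hessian of psi is constant: H = [[-4, 6], [6, -4]].
det(H) = (-4)·(-4) − 6² = -20.
Since det(H) < 0, H is indefinite and the critical point is a saddle point.

saddle point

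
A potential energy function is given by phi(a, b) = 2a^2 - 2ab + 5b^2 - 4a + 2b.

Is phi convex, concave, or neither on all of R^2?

phi is quadratic, so its Hessian is the constant matrix H = [[4, -2], [-2, 10]].
det(H) = 36, tr(H) = 14.
det(H) > 0 and tr(H) > 0, so H is positive definite everywhere: convex.

convex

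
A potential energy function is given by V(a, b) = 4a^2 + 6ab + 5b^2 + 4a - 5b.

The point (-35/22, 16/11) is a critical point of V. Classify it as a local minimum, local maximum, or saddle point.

The Hessian of V is constant: H = [[8, 6], [6, 10]].
det(H) = 8·10 − 6² = 44.
det(H) > 0 and tr(H) = 18 > 0, so H is positive definite and the point is a local minimum.

local minimum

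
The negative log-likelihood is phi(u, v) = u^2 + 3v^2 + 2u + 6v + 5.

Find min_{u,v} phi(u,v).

phi(u,v) separates as P(u) + Q(v) + 5, so its minimum is min P + min Q + 5.
P'(u) = 2u + 2 vanishes at u ∈ {-1}; Q'(v) = 6v + 6 vanishes at v ∈ {-1}.
Local minima of P (where P''>0): P(-1)=-1. Local minima of Q: Q(-1)=-3.
So the global minimum of phi is P(-1) + Q(-1) + 5 = -1 − 3 + 5 = 1, attained at (-1, -1).

1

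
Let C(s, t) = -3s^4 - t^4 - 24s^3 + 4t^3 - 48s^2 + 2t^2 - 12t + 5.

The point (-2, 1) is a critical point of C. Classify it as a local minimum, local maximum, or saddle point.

local minimum

The mixed partial ∂²C/∂s∂t is 0, so the Hessian at any point is diag(C_ss, C_tt) = diag(-12(3s^2 + 12s + 8), 4(-3t^2 + 6t + 1)).
At (-2, 1): H = diag(48, 16).
Both eigenvalues are positive, so H is positive definite: a local minimum.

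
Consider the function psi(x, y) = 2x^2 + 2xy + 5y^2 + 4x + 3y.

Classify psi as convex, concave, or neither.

psi is quadratic, so its Hessian is the constant matrix H = [[4, 2], [2, 10]].
det(H) = 36, tr(H) = 14.
det(H) > 0 and tr(H) > 0, so H is positive definite everywhere: convex.

convex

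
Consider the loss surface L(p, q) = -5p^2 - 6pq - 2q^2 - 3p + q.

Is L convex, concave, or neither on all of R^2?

concave

L is quadratic, so its Hessian is the constant matrix H = [[-10, -6], [-6, -4]].
det(H) = 4, tr(H) = -14.
det(H) > 0 and tr(H) < 0, so H is negative definite everywhere: concave.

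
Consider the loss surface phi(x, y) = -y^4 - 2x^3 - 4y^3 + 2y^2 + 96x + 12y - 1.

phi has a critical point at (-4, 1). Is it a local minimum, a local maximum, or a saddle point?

saddle point

The mixed partial ∂²phi/∂x∂y is 0, so the Hessian at any point is diag(phi_xx, phi_yy) = diag(-12x, 4(-3y^2 - 6y + 1)).
At (-4, 1): H = diag(48, -32).
The eigenvalues have opposite signs, so H is indefinite: a saddle point.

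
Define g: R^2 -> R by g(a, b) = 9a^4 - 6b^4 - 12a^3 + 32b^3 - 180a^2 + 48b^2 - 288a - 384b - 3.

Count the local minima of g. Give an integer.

g separates as a function of a plus a function of b, so ∇g=0 decouples.
∂g/∂a = 36(a - 4)(a + 1)(a + 2) = 0 at a ∈ {-2, -1, 4}; ∂g/∂b = -24(b - 4)(b - 2)(b + 2) = 0 at b ∈ {-2, 2, 4}.
The Hessian is diagonal: diag(g_aa, g_bb). Second derivatives: g_aa(-2)=216, g_aa(-1)=-180, g_aa(4)=1080; g_bb(-2)=-576, g_bb(2)=192, g_bb(4)=-288.
Local minima occur where both diagonal entries positive: (-2, 2), (4, 2). Count: 2.

2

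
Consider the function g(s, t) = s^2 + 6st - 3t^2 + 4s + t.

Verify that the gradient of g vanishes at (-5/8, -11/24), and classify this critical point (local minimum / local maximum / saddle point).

saddle point

∇g = (2s + 6t + 4, 6s - 6t + 1); substituting (-5/8, -11/24) gives ∇g = (0, 0), so (-5/8, -11/24) is indeed a critical point.
The Hessian of g is constant: H = [[2, 6], [6, -6]].
det(H) = 2·(-6) − 6² = -48.
Since det(H) < 0, H is indefinite and the critical point is a saddle point.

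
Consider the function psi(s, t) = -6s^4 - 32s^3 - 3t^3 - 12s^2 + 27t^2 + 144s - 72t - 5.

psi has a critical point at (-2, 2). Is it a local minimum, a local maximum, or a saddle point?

local minimum

The mixed partial ∂²psi/∂s∂t is 0, so the Hessian at any point is diag(psi_ss, psi_tt) = diag(-24(3s^2 + 8s + 1), 18(-t + 3)).
At (-2, 2): H = diag(72, 18).
Both eigenvalues are positive, so H is positive definite: a local minimum.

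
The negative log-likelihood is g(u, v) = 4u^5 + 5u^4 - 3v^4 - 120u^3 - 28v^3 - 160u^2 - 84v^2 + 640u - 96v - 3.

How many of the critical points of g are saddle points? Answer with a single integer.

g separates as a function of u plus a function of v, so ∇g=0 decouples.
∂g/∂u = 20(u - 4)(u - 1)(u + 2)(u + 4) = 0 at u ∈ {-4, -2, 1, 4}; ∂g/∂v = -12(v + 1)(v + 2)(v + 4) = 0 at v ∈ {-4, -2, -1}.
The Hessian is diagonal: diag(g_uu, g_vv). Second derivatives: g_uu(-4)=-1600, g_uu(-2)=720, g_uu(1)=-900, g_uu(4)=2880; g_vv(-4)=-72, g_vv(-2)=24, g_vv(-1)=-36.
Saddle points occur where the two diagonal entries have opposite signs: (-4, -2), (-2, -4), (-2, -1), (1, -2), (4, -4), (4, -1). Count: 6.

6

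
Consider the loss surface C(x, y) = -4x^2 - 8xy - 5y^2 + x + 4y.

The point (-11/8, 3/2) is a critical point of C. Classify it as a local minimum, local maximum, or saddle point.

local maximum

The Hessian of C is constant: H = [[-8, -8], [-8, -10]].
det(H) = (-8)·(-10) − (-8)² = 16.
det(H) > 0 and tr(H) = -18 < 0, so H is negative definite and the point is a local maximum.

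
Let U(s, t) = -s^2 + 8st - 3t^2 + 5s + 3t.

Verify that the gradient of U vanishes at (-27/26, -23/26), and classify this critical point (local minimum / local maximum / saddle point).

∇U = (-2s + 8t + 5, 8s - 6t + 3); substituting (-27/26, -23/26) gives ∇U = (0, 0), so (-27/26, -23/26) is indeed a critical point.
The Hessian of U is constant: H = [[-2, 8], [8, -6]].
det(H) = (-2)·(-6) − 8² = -52.
Since det(H) < 0, H is indefinite and the critical point is a saddle point.

saddle point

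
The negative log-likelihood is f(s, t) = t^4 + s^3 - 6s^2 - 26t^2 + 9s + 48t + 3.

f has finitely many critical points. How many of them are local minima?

2

f separates as a function of s plus a function of t, so ∇f=0 decouples.
∂f/∂s = 3(s - 3)(s - 1) = 0 at s ∈ {1, 3}; ∂f/∂t = 4(t - 3)(t - 1)(t + 4) = 0 at t ∈ {-4, 1, 3}.
The Hessian is diagonal: diag(f_ss, f_tt). Second derivatives: f_ss(1)=-6, f_ss(3)=6; f_tt(-4)=140, f_tt(1)=-40, f_tt(3)=56.
Local minima occur where both diagonal entries positive: (3, -4), (3, 3). Count: 2.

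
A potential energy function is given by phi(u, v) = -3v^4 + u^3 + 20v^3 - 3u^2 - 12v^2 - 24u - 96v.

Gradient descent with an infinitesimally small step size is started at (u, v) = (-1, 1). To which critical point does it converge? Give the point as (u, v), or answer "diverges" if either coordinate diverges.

phi is separable, so gradient descent decouples: u follows -∂phi/∂u, v follows -∂phi/∂v.
∂phi/∂u = 3(u - 4)(u + 2); at u=-1 this is -15, so u increases.
∂phi/∂v = -12(v - 4)(v - 2)(v + 1); at v=1 this is -72, so v increases.
u converges to its nearest critical value 4 (a local min of the u-part); v converges to 2. The iterate converges to (4, 2).

(4, 2)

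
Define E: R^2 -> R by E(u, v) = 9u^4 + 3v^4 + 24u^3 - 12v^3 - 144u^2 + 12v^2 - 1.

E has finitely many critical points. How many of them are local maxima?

E separates as a function of u plus a function of v, so ∇E=0 decouples.
∂E/∂u = 36u(u - 2)(u + 4) = 0 at u ∈ {-4, 0, 2}; ∂E/∂v = 12v(v - 2)(v - 1) = 0 at v ∈ {0, 1, 2}.
The Hessian is diagonal: diag(E_uu, E_vv). Second derivatives: E_uu(-4)=864, E_uu(0)=-288, E_uu(2)=432; E_vv(0)=24, E_vv(1)=-12, E_vv(2)=24.
Local maxima occur where both diagonal entries negative: (0, 1). Count: 1.

1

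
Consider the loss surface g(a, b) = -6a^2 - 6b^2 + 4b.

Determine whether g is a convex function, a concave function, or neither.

g is quadratic, so its Hessian is the constant matrix H = [[-12, 0], [0, -12]].
det(H) = 144, tr(H) = -24.
det(H) > 0 and tr(H) < 0, so H is negative definite everywhere: concave.

concave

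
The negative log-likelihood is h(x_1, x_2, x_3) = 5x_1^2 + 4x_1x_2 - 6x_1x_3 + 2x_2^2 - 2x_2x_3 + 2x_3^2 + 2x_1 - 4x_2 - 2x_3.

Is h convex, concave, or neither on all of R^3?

h is quadratic, so its Hessian is the constant matrix H = [[10, 4, -6], [4, 4, -2], [-6, -2, 4]].
Leading principal minors: 10, 24, 8.
All positive ⇒ H ≻ 0 ⇒ convex.

convex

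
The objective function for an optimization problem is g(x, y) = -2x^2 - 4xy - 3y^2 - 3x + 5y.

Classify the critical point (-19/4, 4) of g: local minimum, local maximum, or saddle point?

local maximum

The Hessian of g is constant: H = [[-4, -4], [-4, -6]].
det(H) = (-4)·(-6) − (-4)² = 8.
det(H) > 0 and tr(H) = -10 < 0, so H is negative definite and the point is a local maximum.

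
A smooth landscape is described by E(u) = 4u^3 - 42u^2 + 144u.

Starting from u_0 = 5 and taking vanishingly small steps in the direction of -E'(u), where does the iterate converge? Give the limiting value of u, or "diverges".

E'(u) = 12(u - 4)(u - 3), so E'(5) = 24.
Gradient descent moves in the -E' direction, i.e. u is decreasing.
The nearest critical point in that direction is u = 4, where E'' = 12 > 0 (a local minimum). The iterate converges there.

4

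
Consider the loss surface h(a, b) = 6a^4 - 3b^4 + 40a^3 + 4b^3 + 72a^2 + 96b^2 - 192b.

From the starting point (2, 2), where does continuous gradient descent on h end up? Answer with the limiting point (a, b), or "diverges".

h is separable, so gradient descent decouples: a follows -∂h/∂a, b follows -∂h/∂b.
∂h/∂a = 24a(a + 2)(a + 3); at a=2 this is 960, so a decreases.
∂h/∂b = -12(b - 4)(b - 1)(b + 4); at b=2 this is 144, so b decreases.
a converges to its nearest critical value 0 (a local min of the a-part); b converges to 1. The iterate converges to (0, 1).

(0, 1)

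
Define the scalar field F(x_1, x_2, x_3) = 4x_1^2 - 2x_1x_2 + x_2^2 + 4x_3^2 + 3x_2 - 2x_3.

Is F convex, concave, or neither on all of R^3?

F is quadratic, so its Hessian is the constant matrix H = [[8, -2, 0], [-2, 2, 0], [0, 0, 8]].
Leading principal minors: 8, 12, 96.
All positive ⇒ H ≻ 0 ⇒ convex.

convex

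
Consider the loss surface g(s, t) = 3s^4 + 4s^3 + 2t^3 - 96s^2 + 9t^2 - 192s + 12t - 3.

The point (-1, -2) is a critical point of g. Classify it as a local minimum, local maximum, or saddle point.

local maximum

The mixed partial ∂²g/∂s∂t is 0, so the Hessian at any point is diag(g_ss, g_tt) = diag(12(3s^2 + 2s - 16), 6(2t + 3)).
At (-1, -2): H = diag(-180, -6).
Both eigenvalues are negative, so H is negative definite: a local maximum.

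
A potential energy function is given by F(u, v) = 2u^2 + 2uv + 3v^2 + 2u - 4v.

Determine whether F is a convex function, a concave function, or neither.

convex

F is quadratic, so its Hessian is the constant matrix H = [[4, 2], [2, 6]].
det(H) = 20, tr(H) = 10.
det(H) > 0 and tr(H) > 0, so H is positive definite everywhere: convex.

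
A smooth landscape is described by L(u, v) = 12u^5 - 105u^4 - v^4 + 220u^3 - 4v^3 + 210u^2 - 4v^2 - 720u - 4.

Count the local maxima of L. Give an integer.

L separates as a function of u plus a function of v, so ∇L=0 decouples.
∂L/∂u = 60(u - 4)(u - 3)(u - 1)(u + 1) = 0 at u ∈ {-1, 1, 3, 4}; ∂L/∂v = -4v(v + 1)(v + 2) = 0 at v ∈ {-2, -1, 0}.
The Hessian is diagonal: diag(L_uu, L_vv). Second derivatives: L_uu(-1)=-2400, L_uu(1)=720, L_uu(3)=-480, L_uu(4)=900; L_vv(-2)=-8, L_vv(-1)=4, L_vv(0)=-8.
Local maxima occur where both diagonal entries negative: (-1, -2), (-1, 0), (3, -2), (3, 0). Count: 4.

4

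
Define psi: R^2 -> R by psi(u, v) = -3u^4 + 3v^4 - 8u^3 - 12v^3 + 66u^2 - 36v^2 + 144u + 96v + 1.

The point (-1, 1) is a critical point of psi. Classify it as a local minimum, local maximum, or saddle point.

The mixed partial ∂²psi/∂u∂v is 0, so the Hessian at any point is diag(psi_uu, psi_vv) = diag(12(-3u^2 - 4u + 11), 36(v^2 - 2v - 2)).
At (-1, 1): H = diag(144, -108).
The eigenvalues have opposite signs, so H is indefinite: a saddle point.

saddle point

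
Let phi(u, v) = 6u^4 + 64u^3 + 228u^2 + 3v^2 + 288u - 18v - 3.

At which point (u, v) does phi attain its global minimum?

(-1, 3)

phi(u,v) separates as P(u) + Q(v) − 3, so its minimum is min P + min Q − 3.
P'(u) = 24(u + 1)(u + 3)(u + 4) vanishes at u ∈ {-4, -3, -1}; Q'(v) = 6v - 18 vanishes at v ∈ {3}.
Local minima of P (where P''>0): P(-4)=-64, P(-1)=-118. Local minima of Q: Q(3)=-27.
So the global minimum of phi is P(-1) + Q(3) − 3 = -118 − 27 − 3 = -148, attained at (-1, 3).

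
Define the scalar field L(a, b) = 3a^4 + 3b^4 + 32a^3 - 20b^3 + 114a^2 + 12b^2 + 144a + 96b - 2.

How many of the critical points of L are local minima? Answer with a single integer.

4

L separates as a function of a plus a function of b, so ∇L=0 decouples.
∂L/∂a = 12(a + 1)(a + 3)(a + 4) = 0 at a ∈ {-4, -3, -1}; ∂L/∂b = 12(b - 4)(b - 2)(b + 1) = 0 at b ∈ {-1, 2, 4}.
The Hessian is diagonal: diag(L_aa, L_bb). Second derivatives: L_aa(-4)=36, L_aa(-3)=-24, L_aa(-1)=72; L_bb(-1)=180, L_bb(2)=-72, L_bb(4)=120.
Local minima occur where both diagonal entries positive: (-4, -1), (-4, 4), (-1, -1), (-1, 4). Count: 4.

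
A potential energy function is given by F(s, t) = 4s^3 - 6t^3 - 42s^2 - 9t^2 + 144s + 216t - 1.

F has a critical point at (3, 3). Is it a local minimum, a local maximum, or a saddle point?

The mixed partial ∂²F/∂s∂t is 0, so the Hessian at any point is diag(F_ss, F_tt) = diag(12(2s - 7), -18(2t + 1)).
At (3, 3): H = diag(-12, -126).
Both eigenvalues are negative, so H is negative definite: a local maximum.

local maximum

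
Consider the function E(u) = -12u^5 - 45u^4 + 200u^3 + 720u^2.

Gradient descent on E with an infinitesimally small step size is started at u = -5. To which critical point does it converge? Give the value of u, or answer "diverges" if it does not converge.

E'(u) = -60u(u - 3)(u + 2)(u + 4), so E'(-5) = -7200.
Gradient descent moves in the -E' direction, i.e. u is increasing.
The nearest critical point in that direction is u = -4, where E'' = 3360 > 0 (a local minimum). The iterate converges there.

-4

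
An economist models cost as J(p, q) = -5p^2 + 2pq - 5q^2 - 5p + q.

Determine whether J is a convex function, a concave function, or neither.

J is quadratic, so its Hessian is the constant matrix H = [[-10, 2], [2, -10]].
det(H) = 96, tr(H) = -20.
det(H) > 0 and tr(H) < 0, so H is negative definite everywhere: concave.

concave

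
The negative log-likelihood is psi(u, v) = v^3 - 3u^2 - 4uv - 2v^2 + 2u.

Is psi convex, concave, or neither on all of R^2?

The term v^3 is cubic, so the Hessian is not constant.
∂²psi/∂v² = 6v - 4, which takes both signs as v varies (negative for sufficiently negative v). A diagonal entry of the Hessian changing sign means the Hessian is neither positive- nor negative-semidefinite on all of R^2.

neither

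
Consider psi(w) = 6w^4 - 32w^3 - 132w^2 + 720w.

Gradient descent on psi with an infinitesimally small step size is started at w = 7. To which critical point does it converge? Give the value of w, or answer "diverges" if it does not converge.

5

psi'(w) = 24(w - 5)(w - 2)(w + 3), so psi'(7) = 2400.
Gradient descent moves in the -psi' direction, i.e. w is decreasing.
The nearest critical point in that direction is w = 5, where psi'' = 576 > 0 (a local minimum). The iterate converges there.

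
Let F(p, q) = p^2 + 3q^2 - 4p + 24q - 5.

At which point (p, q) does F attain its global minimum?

(2, -4)

F(p,q) separates as A(p) + B(q) − 5, so its minimum is min A + min B − 5.
A'(p) = 2p - 4 vanishes at p ∈ {2}; B'(q) = 6q + 24 vanishes at q ∈ {-4}.
Local minima of A (where A''>0): A(2)=-4. Local minima of B: B(-4)=-48.
So the global minimum of F is A(2) + B(-4) − 5 = -4 − 48 − 5 = -57, attained at (2, -4).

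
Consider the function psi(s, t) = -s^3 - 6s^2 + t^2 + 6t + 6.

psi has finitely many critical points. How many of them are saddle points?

1

psi separates as a function of s plus a function of t, so ∇psi=0 decouples.
∂psi/∂s = -3s(s + 4) = 0 at s ∈ {-4, 0}; ∂psi/∂t = 2(t + 3) = 0 at t ∈ {-3}.
The Hessian is diagonal: diag(psi_ss, psi_tt). Second derivatives: psi_ss(-4)=12, psi_ss(0)=-12; psi_tt(-3)=2.
Saddle points occur where the two diagonal entries have opposite signs: (0, -3). Count: 1.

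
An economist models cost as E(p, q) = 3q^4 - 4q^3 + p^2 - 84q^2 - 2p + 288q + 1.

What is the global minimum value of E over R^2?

-1472

E(p,q) separates as A(p) + B(q) + 1, so its minimum is min A + min B + 1.
A'(p) = 2p - 2 vanishes at p ∈ {1}; B'(q) = 12(q - 3)(q - 2)(q + 4) vanishes at q ∈ {-4, 2, 3}.
Local minima of A (where A''>0): A(1)=-1. Local minima of B: B(-4)=-1472, B(3)=243.
So the global minimum of E is A(1) + B(-4) + 1 = -1 − 1472 + 1 = -1472, attained at (1, -4).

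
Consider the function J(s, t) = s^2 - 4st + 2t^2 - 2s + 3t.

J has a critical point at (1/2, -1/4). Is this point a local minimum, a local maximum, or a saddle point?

saddle point

The Hessian of J is constant: H = [[2, -4], [-4, 4]].
det(H) = 2·4 − (-4)² = -8.
Since det(H) < 0, H is indefinite and the critical point is a saddle point.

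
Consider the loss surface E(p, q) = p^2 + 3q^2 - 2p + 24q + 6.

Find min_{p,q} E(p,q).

E(p,q) separates as A(p) + B(q) + 6, so its minimum is min A + min B + 6.
A'(p) = 2p - 2 vanishes at p ∈ {1}; B'(q) = 6q + 24 vanishes at q ∈ {-4}.
Local minima of A (where A''>0): A(1)=-1. Local minima of B: B(-4)=-48.
So the global minimum of E is A(1) + B(-4) + 6 = -1 − 48 + 6 = -43, attained at (1, -4).

-43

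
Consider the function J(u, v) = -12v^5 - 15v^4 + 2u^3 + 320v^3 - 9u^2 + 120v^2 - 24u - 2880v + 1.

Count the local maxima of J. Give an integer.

J separates as a function of u plus a function of v, so ∇J=0 decouples.
∂J/∂u = 6(u - 4)(u + 1) = 0 at u ∈ {-1, 4}; ∂J/∂v = -60(v - 3)(v - 2)(v + 2)(v + 4) = 0 at v ∈ {-4, -2, 2, 3}.
The Hessian is diagonal: diag(J_uu, J_vv). Second derivatives: J_uu(-1)=-30, J_uu(4)=30; J_vv(-4)=5040, J_vv(-2)=-2400, J_vv(2)=1440, J_vv(3)=-2100.
Local maxima occur where both diagonal entries negative: (-1, -2), (-1, 3). Count: 2.

2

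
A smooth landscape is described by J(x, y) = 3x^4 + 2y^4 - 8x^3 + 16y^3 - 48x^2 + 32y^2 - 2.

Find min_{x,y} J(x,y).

-514

J(x,y) separates as P(x) + Q(y) − 2, so its minimum is min P + min Q − 2.
P'(x) = 12x(x - 4)(x + 2) vanishes at x ∈ {-2, 0, 4}; Q'(y) = 8y(y + 2)(y + 4) vanishes at y ∈ {-4, -2, 0}.
Local minima of P (where P''>0): P(-2)=-80, P(4)=-512. Local minima of Q: Q(-4)=0, Q(0)=0.
So the global minimum of J is P(4) + Q(-4) − 2 = -512 + 0 − 2 = -514, attained at (4, -4).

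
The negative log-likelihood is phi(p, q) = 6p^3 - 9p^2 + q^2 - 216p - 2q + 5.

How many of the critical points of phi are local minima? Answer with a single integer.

phi separates as a function of p plus a function of q, so ∇phi=0 decouples.
∂phi/∂p = 18(p - 4)(p + 3) = 0 at p ∈ {-3, 4}; ∂phi/∂q = 2(q - 1) = 0 at q ∈ {1}.
The Hessian is diagonal: diag(phi_pp, phi_qq). Second derivatives: phi_pp(-3)=-126, phi_pp(4)=126; phi_qq(1)=2.
Local minima occur where both diagonal entries positive: (4, 1). Count: 1.

1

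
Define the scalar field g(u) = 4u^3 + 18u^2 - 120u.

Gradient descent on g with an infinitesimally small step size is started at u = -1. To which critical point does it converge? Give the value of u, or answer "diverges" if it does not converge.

g'(u) = 12(u - 2)(u + 5), so g'(-1) = -144.
Gradient descent moves in the -g' direction, i.e. u is increasing.
The nearest critical point in that direction is u = 2, where g'' = 84 > 0 (a local minimum). The iterate converges there.

2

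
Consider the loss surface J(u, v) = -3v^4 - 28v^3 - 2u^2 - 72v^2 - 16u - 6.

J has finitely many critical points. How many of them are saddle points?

J separates as a function of u plus a function of v, so ∇J=0 decouples.
∂J/∂u = -4(u + 4) = 0 at u ∈ {-4}; ∂J/∂v = -12v(v + 3)(v + 4) = 0 at v ∈ {-4, -3, 0}.
The Hessian is diagonal: diag(J_uu, J_vv). Second derivatives: J_uu(-4)=-4; J_vv(-4)=-48, J_vv(-3)=36, J_vv(0)=-144.
Saddle points occur where the two diagonal entries have opposite signs: (-4, -3). Count: 1.

1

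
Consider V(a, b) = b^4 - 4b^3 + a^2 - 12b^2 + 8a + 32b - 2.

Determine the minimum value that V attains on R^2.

V(a,b) separates as P(a) + Q(b) − 2, so its minimum is min P + min Q − 2.
P'(a) = 2a + 8 vanishes at a ∈ {-4}; Q'(b) = 4(b - 4)(b - 1)(b + 2) vanishes at b ∈ {-2, 1, 4}.
Local minima of P (where P''>0): P(-4)=-16. Local minima of Q: Q(-2)=-64, Q(4)=-64.
So the global minimum of V is P(-4) + Q(-2) − 2 = -16 − 64 − 2 = -82, attained at (-4, -2).

-82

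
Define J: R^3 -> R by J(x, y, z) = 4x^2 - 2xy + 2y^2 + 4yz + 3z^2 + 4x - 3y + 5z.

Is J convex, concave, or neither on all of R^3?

J is quadratic, so its Hessian is the constant matrix H = [[8, -2, 0], [-2, 4, 4], [0, 4, 6]].
Leading principal minors: 8, 28, 40.
All positive ⇒ H ≻ 0 ⇒ convex.

convex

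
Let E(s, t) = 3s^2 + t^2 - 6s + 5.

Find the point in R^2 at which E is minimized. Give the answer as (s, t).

E(s,t) separates as P(s) + Q(t) + 5, so its minimum is min P + min Q + 5.
P'(s) = 6s - 6 vanishes at s ∈ {1}; Q'(t) = 2t vanishes at t ∈ {0}.
Local minima of P (where P''>0): P(1)=-3. Local minima of Q: Q(0)=0.
So the global minimum of E is P(1) + Q(0) + 5 = -3 + 0 + 5 = 2, attained at (1, 0).

(1, 0)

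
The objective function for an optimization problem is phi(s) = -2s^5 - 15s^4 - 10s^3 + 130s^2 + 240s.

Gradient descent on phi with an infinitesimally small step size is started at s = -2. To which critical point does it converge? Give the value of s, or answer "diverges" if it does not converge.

-1

phi'(s) = -10(s - 2)(s + 1)(s + 3)(s + 4), so phi'(-2) = -80.
Gradient descent moves in the -phi' direction, i.e. s is increasing.
The nearest critical point in that direction is s = -1, where phi'' = 180 > 0 (a local minimum). The iterate converges there.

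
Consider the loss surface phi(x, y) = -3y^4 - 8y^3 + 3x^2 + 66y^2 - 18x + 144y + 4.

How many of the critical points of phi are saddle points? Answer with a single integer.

2

phi separates as a function of x plus a function of y, so ∇phi=0 decouples.
∂phi/∂x = 6(x - 3) = 0 at x ∈ {3}; ∂phi/∂y = -12(y - 3)(y + 1)(y + 4) = 0 at y ∈ {-4, -1, 3}.
The Hessian is diagonal: diag(phi_xx, phi_yy). Second derivatives: phi_xx(3)=6; phi_yy(-4)=-252, phi_yy(-1)=144, phi_yy(3)=-336.
Saddle points occur where the two diagonal entries have opposite signs: (3, -4), (3, 3). Count: 2.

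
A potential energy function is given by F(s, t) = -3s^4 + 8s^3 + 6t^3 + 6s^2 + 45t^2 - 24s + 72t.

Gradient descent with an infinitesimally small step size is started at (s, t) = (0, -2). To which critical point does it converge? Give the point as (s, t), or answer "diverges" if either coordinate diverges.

(1, -1)

F is separable, so gradient descent decouples: s follows -∂F/∂s, t follows -∂F/∂t.
∂F/∂s = -12(s - 2)(s - 1)(s + 1); at s=0 this is -24, so s increases.
∂F/∂t = 18(t + 1)(t + 4); at t=-2 this is -36, so t increases.
s converges to its nearest critical value 1 (a local min of the s-part); t converges to -1. The iterate converges to (1, -1).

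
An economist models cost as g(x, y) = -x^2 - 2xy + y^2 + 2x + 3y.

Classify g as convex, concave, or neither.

neither

g is quadratic, so its Hessian is the constant matrix H = [[-2, -2], [-2, 2]].
det(H) = -8, tr(H) = 0.
det(H) < 0, so H is indefinite: neither convex nor concave.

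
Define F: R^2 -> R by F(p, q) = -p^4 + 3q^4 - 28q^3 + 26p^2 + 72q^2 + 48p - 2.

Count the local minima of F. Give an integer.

2

F separates as a function of p plus a function of q, so ∇F=0 decouples.
∂F/∂p = -4(p - 4)(p + 1)(p + 3) = 0 at p ∈ {-3, -1, 4}; ∂F/∂q = 12q(q - 4)(q - 3) = 0 at q ∈ {0, 3, 4}.
The Hessian is diagonal: diag(F_pp, F_qq). Second derivatives: F_pp(-3)=-56, F_pp(-1)=40, F_pp(4)=-140; F_qq(0)=144, F_qq(3)=-36, F_qq(4)=48.
Local minima occur where both diagonal entries positive: (-1, 0), (-1, 4). Count: 2.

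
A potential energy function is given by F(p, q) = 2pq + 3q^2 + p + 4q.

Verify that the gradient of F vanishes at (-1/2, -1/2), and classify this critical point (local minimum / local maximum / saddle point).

∇F = (2q + 1, 2p + 6q + 4); substituting (-1/2, -1/2) gives ∇F = (0, 0), so (-1/2, -1/2) is indeed a critical point.
The Hessian of F is constant: H = [[0, 2], [2, 6]].
det(H) = 0·6 − 2² = -4.
Since det(H) < 0, H is indefinite and the critical point is a saddle point.

saddle point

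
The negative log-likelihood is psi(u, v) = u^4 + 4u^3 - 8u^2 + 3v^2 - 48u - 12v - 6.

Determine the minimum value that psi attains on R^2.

psi(u,v) separates as P(u) + Q(v) − 6, so its minimum is min P + min Q − 6.
P'(u) = 4(u - 2)(u + 2)(u + 3) vanishes at u ∈ {-3, -2, 2}; Q'(v) = 6v - 12 vanishes at v ∈ {2}.
Local minima of P (where P''>0): P(-3)=45, P(2)=-80. Local minima of Q: Q(2)=-12.
So the global minimum of psi is P(2) + Q(2) − 6 = -80 − 12 − 6 = -98, attained at (2, 2).

-98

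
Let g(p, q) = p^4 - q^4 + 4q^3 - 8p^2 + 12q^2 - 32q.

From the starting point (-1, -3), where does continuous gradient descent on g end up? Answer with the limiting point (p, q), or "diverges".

g is separable, so gradient descent decouples: p follows -∂g/∂p, q follows -∂g/∂q.
∂g/∂p = 4p(p - 2)(p + 2); at p=-1 this is 12, so p decreases.
∂g/∂q = -4(q - 4)(q - 1)(q + 2); at q=-3 this is 112, so q decreases.
The q-coordinate has no critical point in that direction and runs off to infinity.

diverges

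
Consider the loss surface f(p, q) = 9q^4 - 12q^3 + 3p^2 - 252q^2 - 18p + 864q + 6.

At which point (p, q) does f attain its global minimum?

f(p,q) separates as A(p) + B(q) + 6, so its minimum is min A + min B + 6.
A'(p) = 6p - 18 vanishes at p ∈ {3}; B'(q) = 36(q - 3)(q - 2)(q + 4) vanishes at q ∈ {-4, 2, 3}.
Local minima of A (where A''>0): A(3)=-27. Local minima of B: B(-4)=-4416, B(3)=729.
So the global minimum of f is A(3) + B(-4) + 6 = -27 − 4416 + 6 = -4437, attained at (3, -4).

(3, -4)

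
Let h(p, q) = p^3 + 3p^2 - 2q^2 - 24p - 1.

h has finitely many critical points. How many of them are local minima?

0

h separates as a function of p plus a function of q, so ∇h=0 decouples.
∂h/∂p = 3(p - 2)(p + 4) = 0 at p ∈ {-4, 2}; ∂h/∂q = -4q = 0 at q ∈ {0}.
The Hessian is diagonal: diag(h_pp, h_qq). Second derivatives: h_pp(-4)=-18, h_pp(2)=18; h_qq(0)=-4.
Local minima occur where both diagonal entries positive: none. Count: 0.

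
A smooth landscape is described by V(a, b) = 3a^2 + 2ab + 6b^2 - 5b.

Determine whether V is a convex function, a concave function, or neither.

convex

V is quadratic, so its Hessian is the constant matrix H = [[6, 2], [2, 12]].
det(H) = 68, tr(H) = 18.
det(H) > 0 and tr(H) > 0, so H is positive definite everywhere: convex.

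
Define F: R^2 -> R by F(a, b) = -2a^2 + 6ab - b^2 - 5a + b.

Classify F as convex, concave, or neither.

F is quadratic, so its Hessian is the constant matrix H = [[-4, 6], [6, -2]].
det(H) = -28, tr(H) = -6.
det(H) < 0, so H is indefinite: neither convex nor concave.

neither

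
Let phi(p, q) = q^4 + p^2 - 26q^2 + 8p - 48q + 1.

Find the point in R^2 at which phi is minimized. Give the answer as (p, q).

(-4, 4)

phi(p,q) separates as A(p) + B(q) + 1, so its minimum is min A + min B + 1.
A'(p) = 2p + 8 vanishes at p ∈ {-4}; B'(q) = 4(q - 4)(q + 1)(q + 3) vanishes at q ∈ {-3, -1, 4}.
Local minima of A (where A''>0): A(-4)=-16. Local minima of B: B(-3)=-9, B(4)=-352.
So the global minimum of phi is A(-4) + B(4) + 1 = -16 − 352 + 1 = -367, attained at (-4, 4).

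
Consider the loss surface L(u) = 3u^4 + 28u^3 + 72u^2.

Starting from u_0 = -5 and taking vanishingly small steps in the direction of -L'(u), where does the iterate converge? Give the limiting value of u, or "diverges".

L'(u) = 12u(u + 3)(u + 4), so L'(-5) = -120.
Gradient descent moves in the -L' direction, i.e. u is increasing.
The nearest critical point in that direction is u = -4, where L'' = 48 > 0 (a local minimum). The iterate converges there.

-4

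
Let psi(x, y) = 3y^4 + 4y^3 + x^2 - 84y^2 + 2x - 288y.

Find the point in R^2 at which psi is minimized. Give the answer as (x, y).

(-1, 4)

psi(x,y) separates as P(x) + Q(y), so its minimum is min P + min Q.
P'(x) = 2x + 2 vanishes at x ∈ {-1}; Q'(y) = 12(y - 4)(y + 2)(y + 3) vanishes at y ∈ {-3, -2, 4}.
Local minima of P (where P''>0): P(-1)=-1. Local minima of Q: Q(-3)=243, Q(4)=-1472.
So the global minimum of psi is P(-1) + Q(4) = -1 − 1472 = -1473, attained at (-1, 4).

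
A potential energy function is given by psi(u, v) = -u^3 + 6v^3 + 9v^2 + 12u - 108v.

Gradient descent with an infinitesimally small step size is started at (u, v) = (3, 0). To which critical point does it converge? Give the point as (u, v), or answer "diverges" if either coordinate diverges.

diverges

psi is separable, so gradient descent decouples: u follows -∂psi/∂u, v follows -∂psi/∂v.
∂psi/∂u = -3(u - 2)(u + 2); at u=3 this is -15, so u increases.
∂psi/∂v = 18(v - 2)(v + 3); at v=0 this is -108, so v increases.
The u-coordinate has no critical point in that direction and runs off to infinity.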